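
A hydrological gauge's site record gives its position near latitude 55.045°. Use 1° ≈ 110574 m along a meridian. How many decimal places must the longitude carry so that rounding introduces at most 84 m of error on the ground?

At 55.045° one degree of longitude covers 110574 × cos 55.045° ≈ 110574 × 0.5729 ≈ 63351.5 m.
N decimal places → at most half a unit in the last place, 0.5 × 10⁻ᴺ° = 63351.5/2 × 10⁻ᴺ m.
Setting 31675.7 × 10⁻ᴺ ≤ 84 gives 10ᴺ ≥ 377.1, i.e. N ≥ 2.58.
At 2 places the error can reach 317 m, but 3 places keeps it to 31.7 m.

3 decimal places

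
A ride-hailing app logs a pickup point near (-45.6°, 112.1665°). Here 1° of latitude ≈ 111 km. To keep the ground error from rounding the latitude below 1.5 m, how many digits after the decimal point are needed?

One degree of latitude covers 111000 m.
N decimal places → at most half a unit in the last place, 0.5 × 10⁻ᴺ° = 111000/2 × 10⁻ᴺ m.
Need 0.5 × 111000 × 10⁻ᴺ ≤ 1.5 → 10⁻ᴺ ≤ 2.703e-05, so N ≥ 4.57.
N = 4 would give 5.55 m (too coarse); N = 5 gives 0.555 m ≤ 1.5 m.

5 decimal places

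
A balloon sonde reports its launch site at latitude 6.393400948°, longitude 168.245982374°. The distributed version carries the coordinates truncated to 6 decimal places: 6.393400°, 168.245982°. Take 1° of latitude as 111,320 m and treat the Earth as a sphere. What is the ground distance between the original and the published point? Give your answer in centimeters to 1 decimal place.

Δlat = 6.393400948 − 6.393400 = +0.000000948°; Δlon = 168.245982374 − 168.245982 = +0.000000374°.
North–south shift: 0.000000948 × 111320 = 0.105531 m.
East–west at this latitude: 0.000000374° × 111320 × cos 6.3934° ≈ 0.000000374 × 110628 = 0.0413747 m.
Combined displacement = (0.105531² + 0.0413747²)^½ ≈ 0.113352 m.
That is 0.113352 m = 11.335 cm.

11.3 centimeters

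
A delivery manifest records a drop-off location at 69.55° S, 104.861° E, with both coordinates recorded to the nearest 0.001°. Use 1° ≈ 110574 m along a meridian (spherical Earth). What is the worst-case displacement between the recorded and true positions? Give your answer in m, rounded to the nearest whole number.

59 m

Rounding to 3 decimal places leaves each coordinate within ±0.0005° of the true value.
Latitude error → 0.0005 × 110574 = 55.287 m along the meridian.
East–west component at 69.55°: 0.0005° × 110574 × cos 69.55° ≈ 0.0005 × 38633.4 ≈ 19.3167 m.
Combining orthogonally: (55.287² + 19.3167²)^½ ≈ 58.5644 m.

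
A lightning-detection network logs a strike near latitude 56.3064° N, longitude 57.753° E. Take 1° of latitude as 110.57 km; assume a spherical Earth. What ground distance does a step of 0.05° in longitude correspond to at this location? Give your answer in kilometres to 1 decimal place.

3.1 kilometres

0.05° of longitude at 56.3064° is 0.05 × 110570 × cos 56.3064° ≈ 0.05 × 61338.9 = 3066.94 m.
That is 3066.94 m = 3.0669 km.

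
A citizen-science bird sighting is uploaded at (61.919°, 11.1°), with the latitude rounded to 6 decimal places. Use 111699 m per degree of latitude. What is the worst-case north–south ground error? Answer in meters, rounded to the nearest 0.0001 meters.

0.0558 meters

Rounding to 6 decimal places leaves the latitude within ±5e-07° of the true value.
North–south distance: 5e-07° × 111699 m/° = 0.0558495 m.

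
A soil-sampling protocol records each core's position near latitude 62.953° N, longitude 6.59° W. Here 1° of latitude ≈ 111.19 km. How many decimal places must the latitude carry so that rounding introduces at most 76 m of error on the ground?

3

One degree of latitude covers 111190 m.
N decimal places → at most half a unit in the last place, 0.5 × 10⁻ᴺ° = 111190/2 × 10⁻ᴺ m.
Need 0.5 × 111190 × 10⁻ᴺ ≤ 76 → 10⁻ᴺ ≤ 1.367e-03, so N ≥ 2.86.
At 2 places the error can reach 556 m, but 3 places keeps it to 55.6 m.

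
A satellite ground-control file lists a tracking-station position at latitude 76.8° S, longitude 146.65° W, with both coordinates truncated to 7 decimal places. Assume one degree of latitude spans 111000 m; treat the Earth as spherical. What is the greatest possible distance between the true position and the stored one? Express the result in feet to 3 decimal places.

Truncating at 7 decimal places can drop up to a full unit in the last place, so each coordinate may be off by as much as 1e-07°.
N–S: 1e-07° × 111000 m/° = 0.0111 m.
Longitude error → 1e-07 × 111000 × cos 76.8° = 1e-07 × 111000 × 0.2284 ≈ 0.00253469 m.
Worst case both components are at the extreme and orthogonal: √(0.0111² + 0.00253469²) ≈ 0.0113857 m.
In feet: 0.0113857 m ÷ 0.3048 ≈ 0.037355 ft.

0.037 feet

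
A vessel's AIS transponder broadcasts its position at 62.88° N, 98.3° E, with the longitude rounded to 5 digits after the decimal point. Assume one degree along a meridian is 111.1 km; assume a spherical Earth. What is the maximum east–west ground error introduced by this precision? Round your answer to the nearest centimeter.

25 centimeters

Rounding to 5 decimal places leaves the longitude within ±5e-06° of the true value.
One degree of longitude at 62.88° is 111100 × cos 62.88° ≈ 111100 × 0.4559 = 50645.6 m.
East–west error: 5e-06° × 50645.6 m/° ≈ 0.253228 m.
That is 0.253228 m = 25.323 cm.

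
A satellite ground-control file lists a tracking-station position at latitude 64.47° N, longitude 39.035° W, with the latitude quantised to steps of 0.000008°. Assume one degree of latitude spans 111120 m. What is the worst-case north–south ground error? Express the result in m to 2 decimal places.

0.44 m

With a 0.000008° grid the true value lies within half a step, ±0.000008°/2 = ±4e-06°, of the stored one.
Along the meridian that is 4e-06° × 111120 m/° = 0.44448 m.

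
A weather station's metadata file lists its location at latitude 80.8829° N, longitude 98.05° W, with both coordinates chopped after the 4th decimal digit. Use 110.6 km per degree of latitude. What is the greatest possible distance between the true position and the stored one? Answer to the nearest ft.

37 ft

Truncating at 4 decimal places can drop up to a full unit in the last place, so each coordinate may be off by as much as 0.0001°.
North–south component: 0.0001° × 110600 = 11.06 m.
Longitude error → 0.0001 × 110600 × cos 80.8829° = 0.0001 × 110600 × 0.1585 ≈ 1.75249 m.
Combining orthogonally: (11.06² + 1.75249²)^½ ≈ 11.198 m.
Converting: 11.198 m × 3.2808 ft/m ≈ 36.739 ft.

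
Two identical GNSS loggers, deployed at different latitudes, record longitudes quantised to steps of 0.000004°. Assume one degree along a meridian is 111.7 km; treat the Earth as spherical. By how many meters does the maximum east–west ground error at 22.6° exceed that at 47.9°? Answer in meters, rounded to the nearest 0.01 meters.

With a 0.000004° grid the true value lies within half a step, ±0.000004°/2 = ±2e-06°, of the stored one.
Error at 22.6° = 2e-06° × 111700 × cos 22.6° ≈ 0.2234 × 0.9232 = 0.20625 m.
At 47.9°: 2e-06° × 111700 × cos 47.9° = 2e-06 × 111700 × 0.6704 ≈ 0.14977 m.
Difference: 0.20625 − 0.14977 = 0.056472 m.

0.06 meters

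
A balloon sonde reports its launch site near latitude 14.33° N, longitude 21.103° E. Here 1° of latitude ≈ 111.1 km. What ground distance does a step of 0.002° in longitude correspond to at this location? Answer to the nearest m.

215 m

One degree of longitude here spans 111100 × cos 14.33° = 111100 × 0.9689 ≈ 107643 m; 0.002° of that is 215.287 m.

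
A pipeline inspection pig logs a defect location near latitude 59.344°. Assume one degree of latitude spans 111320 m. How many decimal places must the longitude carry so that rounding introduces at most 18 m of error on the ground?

At 59.344° one degree of longitude covers 111320 × cos 59.344° ≈ 111320 × 0.5099 ≈ 56760.1 m.
N decimal places → at most half a unit in the last place, 0.5 × 10⁻ᴺ° = 56760.1/2 × 10⁻ᴺ m.
Need 0.5 × 56760.1 × 10⁻ᴺ ≤ 18 → 10⁻ᴺ ≤ 6.342e-04, so N ≥ 3.20.
At 3 places the error can reach 28.4 m, but 4 places keeps it to 2.84 m.

4 decimal places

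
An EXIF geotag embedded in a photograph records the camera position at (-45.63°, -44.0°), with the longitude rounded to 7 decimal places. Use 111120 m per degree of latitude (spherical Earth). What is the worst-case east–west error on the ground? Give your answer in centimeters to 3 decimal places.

0.389 centimeters

Rounding to 7 decimal places leaves the longitude within ±5e-08° of the true value.
Parallels shrink by cos φ, so at 45.63° a degree of longitude is 111120 × 0.6993 ≈ 77705 m.
So at most 5e-08° × 77705 ≈ 0.00388525 m east–west.
That is 0.00388525 m = 0.38853 cm.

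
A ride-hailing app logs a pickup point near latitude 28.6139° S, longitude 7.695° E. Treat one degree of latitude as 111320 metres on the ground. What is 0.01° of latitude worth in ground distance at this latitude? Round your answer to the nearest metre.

1113 metres

0.01° × 111320 m/° = 1113.2 m.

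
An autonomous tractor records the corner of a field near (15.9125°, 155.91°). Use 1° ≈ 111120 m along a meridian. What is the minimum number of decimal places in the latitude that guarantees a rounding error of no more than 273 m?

One degree of latitude covers 111120 m.
N decimal places → at most half a unit in the last place, 0.5 × 10⁻ᴺ° = 111120/2 × 10⁻ᴺ m.
Need 0.5 × 111120 × 10⁻ᴺ ≤ 273 → 10⁻ᴺ ≤ 4.914e-03, so N ≥ 2.31.
At 2 places the error can reach 556 m, but 3 places keeps it to 55.6 m.

3 decimal places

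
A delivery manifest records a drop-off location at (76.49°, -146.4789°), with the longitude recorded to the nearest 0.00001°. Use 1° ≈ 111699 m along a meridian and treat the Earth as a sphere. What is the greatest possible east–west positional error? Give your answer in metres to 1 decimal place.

0.1 metres

Rounding to 5 decimal places leaves the longitude within ±5e-06° of the true value.
One degree of longitude at 76.49° is 111699 × cos 76.49° ≈ 111699 × 0.2336 = 26094.6 m.
Maximum E–W displacement: 5e-06 × 26094.6 = 0.130473 m.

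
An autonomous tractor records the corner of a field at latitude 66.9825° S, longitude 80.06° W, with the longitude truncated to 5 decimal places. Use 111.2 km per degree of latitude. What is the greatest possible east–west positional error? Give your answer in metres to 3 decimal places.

Truncating at 5 decimal places can drop up to a full unit in the last place, so the longitude may be off by as much as 1e-05°.
At latitude 66.9825° a degree of longitude spans 111200 m × cos 66.9825° = 111200 × 0.3910 ≈ 43480.6 m.
East–west error: 1e-05° × 43480.6 m/° ≈ 0.434806 m.

0.435 metres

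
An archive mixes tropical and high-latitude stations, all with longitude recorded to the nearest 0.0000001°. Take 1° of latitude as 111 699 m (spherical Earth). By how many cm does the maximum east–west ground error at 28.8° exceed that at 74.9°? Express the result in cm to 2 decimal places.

Rounding to 7 decimal places leaves the longitude within ±5e-08° of the true value.
Error at 28.8° = 5e-08° × 111699 × cos 28.8° ≈ 0.0055849 × 0.8763 = 0.0048941 m.
At 74.9°: 5e-08° × 111699 × cos 74.9° = 5e-08 × 111699 × 0.2605 ≈ 0.0014549 m.
Difference: 0.0048941 − 0.0014549 = 0.0034392 m.
That is 0.00343922 m = 0.34392 cm.

0.34 cm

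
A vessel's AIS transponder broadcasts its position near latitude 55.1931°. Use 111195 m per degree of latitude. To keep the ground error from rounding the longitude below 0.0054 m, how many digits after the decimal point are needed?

7

At 55.1931° one degree of longitude covers 111195 × cos 55.1931° ≈ 111195 × 0.5708 ≈ 63471.5 m.
Rounding to N decimal places gives at most 0.5 × 10⁻ᴺ degrees of error, i.e. 0.5 × 10⁻ᴺ × 63471.5 m.
Setting 31735.7 × 10⁻ᴺ ≤ 0.0054 gives 10ᴺ ≥ 5.877e+06, i.e. N ≥ 6.77.
At 6 places the error can reach 0.0317 m, but 7 places keeps it to 0.00317 m.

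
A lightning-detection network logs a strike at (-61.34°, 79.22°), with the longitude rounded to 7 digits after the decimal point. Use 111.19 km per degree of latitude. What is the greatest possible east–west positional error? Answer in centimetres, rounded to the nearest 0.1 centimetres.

Rounding to 7 decimal places leaves the longitude within ±5e-08° of the true value.
Parallels shrink by cos φ, so at 61.34° a degree of longitude is 111190 × 0.4796 ≈ 53327.9 m.
So at most 5e-08° × 53327.9 ≈ 0.0026664 m east–west.
That is 0.0026664 m = 0.26664 cm.

0.3 centimetres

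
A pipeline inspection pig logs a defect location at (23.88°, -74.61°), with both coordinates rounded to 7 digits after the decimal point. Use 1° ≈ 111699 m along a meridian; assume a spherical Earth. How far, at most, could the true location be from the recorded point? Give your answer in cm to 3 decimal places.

Rounding to 7 decimal places leaves each coordinate within ±5e-08° of the true value.
North–south component: 5e-08° × 111699 = 0.00558495 m.
Longitude error → 5e-08 × 111699 × cos 23.88° = 5e-08 × 111699 × 0.9144 ≈ 0.00510685 m.
The two errors are perpendicular, so the maximum displacement is √(0.00558495² + 0.00510685²) ≈ 0.0075678 m.
That is 0.0075678 m = 0.75678 cm.

0.757 cm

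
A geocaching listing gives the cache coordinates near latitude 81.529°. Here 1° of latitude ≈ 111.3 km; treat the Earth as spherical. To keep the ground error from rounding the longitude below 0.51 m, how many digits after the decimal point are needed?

At 81.529° one degree of longitude covers 111300 × cos 81.529° ≈ 111300 × 0.1473 ≈ 16395.5 m.
N decimal places → at most half a unit in the last place, 0.5 × 10⁻ᴺ° = 16395.5/2 × 10⁻ᴺ m.
Need 0.5 × 16395.5 × 10⁻ᴺ ≤ 0.51 → 10⁻ᴺ ≤ 6.221e-05, so N ≥ 4.21.
So 5 decimal places suffice (0.082 m); 4 would allow up to 0.82 m.

5 decimal places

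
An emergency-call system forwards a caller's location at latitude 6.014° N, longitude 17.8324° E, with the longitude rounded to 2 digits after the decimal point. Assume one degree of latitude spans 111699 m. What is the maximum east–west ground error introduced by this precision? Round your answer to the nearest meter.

Rounding to 2 decimal places leaves the longitude within ±0.005° of the true value.
One degree of longitude at 6.014° is 111699 × cos 6.014° ≈ 111699 × 0.9945 = 111084 m.
East–west error: 0.005° × 111084 m/° ≈ 555.421 m.

555 meters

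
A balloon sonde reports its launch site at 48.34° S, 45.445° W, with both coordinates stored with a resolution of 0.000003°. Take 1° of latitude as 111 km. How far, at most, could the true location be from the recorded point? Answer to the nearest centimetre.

20 centimetres

With a 0.000003° grid the true value lies within half a step, ±0.000003°/2 = ±1.5e-06°, of the stored one.
North–south component: 1.5e-06° × 111000 = 0.1665 m.
East–west component at 48.34°: 1.5e-06° × 111000 × cos 48.34° ≈ 1.5e-06 × 73782.7 ≈ 0.110674 m.
Worst case both components are at the extreme and orthogonal: √(0.1665² + 0.110674²) ≈ 0.199927 m.
That is 0.199927 m = 19.993 cm.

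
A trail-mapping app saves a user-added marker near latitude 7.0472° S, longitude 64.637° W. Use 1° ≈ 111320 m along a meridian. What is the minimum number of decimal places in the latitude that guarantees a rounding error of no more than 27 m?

4 decimal places

One degree of latitude covers 111320 m.
N decimal places → at most half a unit in the last place, 0.5 × 10⁻ᴺ° = 111320/2 × 10⁻ᴺ m.
Setting 55660 × 10⁻ᴺ ≤ 27 gives 10ᴺ ≥ 2061, i.e. N ≥ 3.31.
So 4 decimal places suffice (5.57 m); 3 would allow up to 55.7 m.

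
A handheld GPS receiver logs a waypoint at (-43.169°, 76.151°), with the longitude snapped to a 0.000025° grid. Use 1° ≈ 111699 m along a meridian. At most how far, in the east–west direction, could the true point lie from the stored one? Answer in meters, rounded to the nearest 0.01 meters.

1.02 meters

With a 0.000025° grid the true value lies within half a step, ±0.000025°/2 = ±1.25e-05°, of the stored one.
Parallels shrink by cos φ, so at 43.169° a degree of longitude is 111699 × 0.7293 ≈ 81466.4 m.
So at most 1.25e-05° × 81466.4 ≈ 1.01833 m east–west.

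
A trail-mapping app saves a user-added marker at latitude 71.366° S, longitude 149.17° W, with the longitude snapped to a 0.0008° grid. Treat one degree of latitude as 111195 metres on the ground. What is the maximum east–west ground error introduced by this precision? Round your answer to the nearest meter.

With a 0.0008° grid the true value lies within half a step, ±0.0008°/2 = ±0.0004°, of the stored one.
Parallels shrink by cos φ, so at 71.366° a degree of longitude is 111195 × 0.3195 ≈ 35529.2 m.
East–west error: 0.0004° × 35529.2 m/° ≈ 14.2117 m.

14 meters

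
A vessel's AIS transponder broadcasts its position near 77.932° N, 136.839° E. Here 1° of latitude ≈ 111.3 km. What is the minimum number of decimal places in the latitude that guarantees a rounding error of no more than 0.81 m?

One degree of latitude covers 111300 m.
N decimal places → at most half a unit in the last place, 0.5 × 10⁻ᴺ° = 111300/2 × 10⁻ᴺ m.
Setting 55650 × 10⁻ᴺ ≤ 0.81 gives 10ᴺ ≥ 6.87e+04, i.e. N ≥ 4.84.
So 5 decimal places suffice (0.556 m); 4 would allow up to 5.57 m.

5 decimal places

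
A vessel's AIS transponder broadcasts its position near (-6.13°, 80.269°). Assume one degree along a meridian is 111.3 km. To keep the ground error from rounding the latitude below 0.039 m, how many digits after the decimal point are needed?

7 decimal places

One degree of latitude covers 111300 m.
With N decimal places the half-ulp bound is 0.5·10⁻ᴺ°, or 0.5·10⁻ᴺ × 111300 m on the ground.
Need 0.5 × 111300 × 10⁻ᴺ ≤ 0.039 → 10⁻ᴺ ≤ 7.008e-07, so N ≥ 6.15.
So 7 decimal places suffice (0.00556 m); 6 would allow up to 0.0556 m.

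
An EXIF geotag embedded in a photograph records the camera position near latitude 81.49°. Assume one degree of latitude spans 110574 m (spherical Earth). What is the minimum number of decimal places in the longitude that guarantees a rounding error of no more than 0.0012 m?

7

At 81.49° one degree of longitude covers 110574 × cos 81.49° ≈ 110574 × 0.1480 ≈ 16363 m.
Rounding to N decimal places gives at most 0.5 × 10⁻ᴺ degrees of error, i.e. 0.5 × 10⁻ᴺ × 16363 m.
Setting 8181.48 × 10⁻ᴺ ≤ 0.0012 gives 10ᴺ ≥ 6.818e+06, i.e. N ≥ 6.83.
N = 6 would give 0.00818 m (too coarse); N = 7 gives 0.000818 m ≤ 0.0012 m.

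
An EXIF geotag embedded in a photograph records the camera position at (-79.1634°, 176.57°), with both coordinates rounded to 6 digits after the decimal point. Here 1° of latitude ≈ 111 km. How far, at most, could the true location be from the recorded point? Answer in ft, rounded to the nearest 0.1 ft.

0.2 ft

Rounding to 6 decimal places leaves each coordinate within ±5e-07° of the true value.
N–S: 5e-07° × 111000 m/° = 0.0555 m.
East–west component at 79.1634°: 5e-07° × 111000 × cos 79.1634° ≈ 5e-07 × 20869 ≈ 0.0104345 m.
Worst case both components are at the extreme and orthogonal: √(0.0555² + 0.0104345²) ≈ 0.0564724 m.
In feet: 0.0564724 m ÷ 0.3048 ≈ 0.18528 ft.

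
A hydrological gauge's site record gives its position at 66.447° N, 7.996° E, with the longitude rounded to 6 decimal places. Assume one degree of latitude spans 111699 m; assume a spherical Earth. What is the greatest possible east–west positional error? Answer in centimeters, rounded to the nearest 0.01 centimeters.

Rounding to 6 decimal places leaves the longitude within ±5e-07° of the true value.
One degree of longitude at 66.447° is 111699 × cos 66.447° ≈ 111699 × 0.3996 = 44634.6 m.
Maximum E–W displacement: 5e-07 × 44634.6 = 0.0223173 m.
That is 0.0223173 m = 2.2317 cm.

2.23 centimeters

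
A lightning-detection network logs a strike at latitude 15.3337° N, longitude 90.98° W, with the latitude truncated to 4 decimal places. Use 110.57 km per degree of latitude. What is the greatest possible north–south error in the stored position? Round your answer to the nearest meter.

11 meters

Truncating at 4 decimal places can drop up to a full unit in the last place, so the latitude may be off by as much as 0.0001°.
North–south distance: 0.0001° × 110570 m/° = 11.057 m.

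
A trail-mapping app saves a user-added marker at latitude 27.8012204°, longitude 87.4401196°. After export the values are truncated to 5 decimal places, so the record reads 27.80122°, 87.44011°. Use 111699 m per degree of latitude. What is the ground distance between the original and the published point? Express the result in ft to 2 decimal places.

3.12 ft

Δlat = 27.8012204 − 27.80122 = +0.0000004°; Δlon = 87.4401196 − 87.44011 = +0.0000096°.
N–S: 0.0000004° × 111699 m/° = 0.0446796 m.
East–west at this latitude: 0.0000096° × 111699 × cos 27.8012° ≈ 0.0000096 × 98805.7 = 0.948535 m.
Combined displacement = (0.0446796² + 0.948535²)^½ ≈ 0.949586 m.
In feet: 0.949586 m ÷ 0.3048 ≈ 3.1154 ft.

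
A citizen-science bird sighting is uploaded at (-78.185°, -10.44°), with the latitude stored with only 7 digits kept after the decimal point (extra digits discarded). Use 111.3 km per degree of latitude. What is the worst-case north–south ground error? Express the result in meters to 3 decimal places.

Truncating at 7 decimal places can drop up to a full unit in the last place, so the latitude may be off by as much as 1e-07°.
Along the meridian that is 1e-07° × 111300 m/° = 0.01113 m.

0.011 meters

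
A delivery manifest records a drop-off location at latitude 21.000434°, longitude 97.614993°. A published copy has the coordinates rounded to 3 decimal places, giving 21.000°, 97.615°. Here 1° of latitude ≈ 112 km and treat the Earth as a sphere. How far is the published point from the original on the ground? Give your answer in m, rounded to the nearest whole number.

Δlat = 21.000434 − 21.000 = +0.000434°; Δlon = 97.614993 − 97.615 = -0.000007°.
North–south shift: 0.000434 × 112000 = 48.608 m.
East–west at this latitude: -0.000007° × 112000 × cos 21° ≈ -0.000007 × 104561 = -0.731927 m.
Combined displacement = (48.608² + 0.731927²)^½ ≈ 48.6135 m.

49 m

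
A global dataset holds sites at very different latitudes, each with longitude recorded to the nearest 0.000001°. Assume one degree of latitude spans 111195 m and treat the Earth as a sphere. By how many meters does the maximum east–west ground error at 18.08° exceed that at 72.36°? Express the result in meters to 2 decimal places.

0.04 meters

Rounding to 6 decimal places leaves the longitude within ±5e-07° of the true value.
Error at 18.08° = 5e-07° × 111195 × cos 18.08° ≈ 0.055597 × 0.9506 = 0.052852 m.
Error at 72.36° = 5e-07° × 111195 × cos 72.36° ≈ 0.055597 × 0.3030 = 0.016848 m.
Difference: 0.052852 − 0.016848 = 0.036004 m.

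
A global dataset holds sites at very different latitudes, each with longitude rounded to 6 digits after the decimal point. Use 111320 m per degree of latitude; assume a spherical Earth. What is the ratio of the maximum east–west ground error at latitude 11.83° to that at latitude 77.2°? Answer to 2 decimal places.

Rounding to 6 decimal places leaves the longitude within ±5e-07° of the true value.
Error at 11.83° = 5e-07° × 111320 × cos 11.83° ≈ 0.05566 × 0.9788 = 0.054478 m.
At 77.2°: 5e-07° × 111320 × cos 77.2° = 5e-07 × 111320 × 0.2215 ≈ 0.012331 m.
Ratio: 0.054478 / 0.012331 = cos 11.83° / cos 77.2° ≈ 4.4178.

4.42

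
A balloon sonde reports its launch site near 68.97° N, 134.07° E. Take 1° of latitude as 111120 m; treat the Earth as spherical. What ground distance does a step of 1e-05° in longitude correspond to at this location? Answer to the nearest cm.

1e-05° of longitude at 68.97° is 1e-05 × 111120 × cos 68.97° ≈ 1e-05 × 39876.2 = 0.398762 m.
That is 0.398762 m = 39.876 cm.

40 cm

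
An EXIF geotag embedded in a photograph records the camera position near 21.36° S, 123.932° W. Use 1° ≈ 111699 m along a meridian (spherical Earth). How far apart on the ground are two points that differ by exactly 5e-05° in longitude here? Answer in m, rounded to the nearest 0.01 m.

5.20 m

One degree of longitude here spans 111699 × cos 21.36° = 111699 × 0.9313 ≈ 104026 m; 5e-05° of that is 5.20132 m.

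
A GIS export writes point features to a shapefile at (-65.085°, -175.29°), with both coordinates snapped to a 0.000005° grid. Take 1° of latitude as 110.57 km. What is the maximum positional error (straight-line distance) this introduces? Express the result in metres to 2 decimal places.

With a 0.000005° grid the true value lies within half a step, ±0.000005°/2 = ±2.5e-06°, of the stored one.
North–south component: 2.5e-06° × 110570 = 0.276425 m.
E–W at 65.085°: 2.5e-06° × 110570 × cos 65.085° = 2.5e-06 × 110570 × 0.4213 ≈ 0.11645 m.
The two errors are perpendicular, so the maximum displacement is √(0.276425² + 0.11645²) ≈ 0.299952 m.

0.30 metres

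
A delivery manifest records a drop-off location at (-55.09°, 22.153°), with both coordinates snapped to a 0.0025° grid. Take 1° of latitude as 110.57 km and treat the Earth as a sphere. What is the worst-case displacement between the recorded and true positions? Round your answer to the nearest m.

159 m

With a 0.0025° grid the true value lies within half a step, ±0.0025°/2 = ±0.00125°, of the stored one.
N–S: 0.00125° × 110570 m/° = 138.213 m.
East–west component at 55.09°: 0.00125° × 110570 × cos 55.09° ≈ 0.00125 × 63278 ≈ 79.0975 m.
The two errors are perpendicular, so the maximum displacement is √(138.213² + 79.0975²) ≈ 159.245 m.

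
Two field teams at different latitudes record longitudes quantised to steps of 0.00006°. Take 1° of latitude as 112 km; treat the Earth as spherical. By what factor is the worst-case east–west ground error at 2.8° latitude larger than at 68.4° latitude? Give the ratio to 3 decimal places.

2.713

With a 0.00006° grid the true value lies within half a step, ±0.00006°/2 = ±3e-05°, of the stored one.
Error at 2.8° = 3e-05° × 112000 × cos 2.8° ≈ 3.36 × 0.9988 = 3.356 m.
At 68.4°: 3e-05° × 112000 × cos 68.4° = 3e-05 × 112000 × 0.3681 ≈ 1.2369 m.
Ratio: 3.356 / 1.2369 = cos 2.8° / cos 68.4° ≈ 2.7132.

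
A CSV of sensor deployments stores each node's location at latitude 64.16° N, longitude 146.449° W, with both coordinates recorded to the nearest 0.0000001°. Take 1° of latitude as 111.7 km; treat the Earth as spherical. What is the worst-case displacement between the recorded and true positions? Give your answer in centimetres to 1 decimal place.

Rounding to 7 decimal places leaves each coordinate within ±5e-08° of the true value.
Latitude error → 5e-08 × 111700 = 0.005585 m along the meridian.
E–W at 64.16°: 5e-08° × 111700 × cos 64.16° = 5e-08 × 111700 × 0.4359 ≈ 0.00243428 m.
Combining orthogonally: (0.005585² + 0.00243428²)^½ ≈ 0.00609245 m.
That is 0.00609245 m = 0.60924 cm.

0.6 centimetres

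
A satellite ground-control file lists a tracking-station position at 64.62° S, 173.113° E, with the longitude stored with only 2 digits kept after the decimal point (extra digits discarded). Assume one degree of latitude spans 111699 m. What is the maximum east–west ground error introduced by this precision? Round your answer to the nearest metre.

Truncating at 2 decimal places can drop up to a full unit in the last place, so the longitude may be off by as much as 0.01°.
One degree of longitude at 64.62° is 111699 × cos 64.62° ≈ 111699 × 0.4286 = 47876.4 m.
Maximum E–W displacement: 0.01 × 47876.4 = 478.764 m.

479 metres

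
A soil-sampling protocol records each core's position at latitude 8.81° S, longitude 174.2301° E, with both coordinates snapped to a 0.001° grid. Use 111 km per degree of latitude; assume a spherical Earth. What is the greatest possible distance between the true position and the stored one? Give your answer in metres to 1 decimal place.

78.0 metres

With a 0.001° grid the true value lies within half a step, ±0.001°/2 = ±0.0005°, of the stored one.
N–S: 0.0005° × 111000 m/° = 55.5 m.
East–west component at 8.81°: 0.0005° × 111000 × cos 8.81° ≈ 0.0005 × 109690 ≈ 54.8452 m.
Worst case both components are at the extreme and orthogonal: √(55.5² + 54.8452²) ≈ 78.0272 m.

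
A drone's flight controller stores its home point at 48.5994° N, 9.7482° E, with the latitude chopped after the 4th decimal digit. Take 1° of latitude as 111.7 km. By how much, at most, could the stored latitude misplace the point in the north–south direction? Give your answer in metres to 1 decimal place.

11.2 metres

Truncating at 4 decimal places can drop up to a full unit in the last place, so the latitude may be off by as much as 0.0001°.
North–south distance: 0.0001° × 111700 m/° = 11.17 m.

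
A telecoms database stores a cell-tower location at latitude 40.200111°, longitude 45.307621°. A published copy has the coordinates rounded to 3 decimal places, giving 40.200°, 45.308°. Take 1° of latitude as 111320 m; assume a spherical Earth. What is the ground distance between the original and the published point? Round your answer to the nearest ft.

Δlat = 40.200111 − 40.200 = +0.000111°; Δlon = 45.307621 − 45.308 = -0.000379°.
N–S: 0.000111° × 111320 m/° = 12.3565 m.
E–W at 40.2°: -0.000379° × 111320 × cos 40.2° = -0.000379 × 111320 × 0.7638 ≈ -32.2248 m.
Distance: √(12.3565² + 32.2248²) ≈ 34.5126 m.
Converting: 34.5126 m × 3.2808 ft/m ≈ 113.23 ft.

113 ft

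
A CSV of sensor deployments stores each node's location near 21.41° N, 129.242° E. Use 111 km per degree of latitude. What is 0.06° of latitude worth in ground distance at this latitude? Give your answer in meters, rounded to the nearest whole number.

Along a meridian 0.06° is 0.06 × 111000 = 6660 m.

6660 meters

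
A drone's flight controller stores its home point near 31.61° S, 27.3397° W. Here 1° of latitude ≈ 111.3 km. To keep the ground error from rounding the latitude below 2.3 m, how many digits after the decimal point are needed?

One degree of latitude covers 111300 m.
N decimal places → at most half a unit in the last place, 0.5 × 10⁻ᴺ° = 111300/2 × 10⁻ᴺ m.
Need 0.5 × 111300 × 10⁻ᴺ ≤ 2.3 → 10⁻ᴺ ≤ 4.133e-05, so N ≥ 4.38.
So 5 decimal places suffice (0.556 m); 4 would allow up to 5.57 m.

5 decimal places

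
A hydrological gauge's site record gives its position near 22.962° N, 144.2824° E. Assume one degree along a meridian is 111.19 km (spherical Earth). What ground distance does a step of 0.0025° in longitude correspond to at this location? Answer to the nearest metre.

256 metres

At 22.962° a degree of longitude is 111190 × cos 22.962° ≈ 102380 m, so 0.0025° corresponds to 255.949 m.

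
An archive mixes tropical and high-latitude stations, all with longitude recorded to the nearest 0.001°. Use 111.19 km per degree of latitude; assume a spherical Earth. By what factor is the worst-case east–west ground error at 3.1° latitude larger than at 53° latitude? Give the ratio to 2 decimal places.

1.66

Rounding to 3 decimal places leaves the longitude within ±0.0005° of the true value.
Error at 3.1° = 0.0005° × 111190 × cos 3.1° ≈ 55.595 × 0.9985 = 55.514 m.
At 53°: 0.0005° × 111190 × cos 53° = 0.0005 × 111190 × 0.6018 ≈ 33.458 m.
The ratio reduces to cos 3.1° / cos 53° = 0.9985/0.6018 ≈ 1.6592.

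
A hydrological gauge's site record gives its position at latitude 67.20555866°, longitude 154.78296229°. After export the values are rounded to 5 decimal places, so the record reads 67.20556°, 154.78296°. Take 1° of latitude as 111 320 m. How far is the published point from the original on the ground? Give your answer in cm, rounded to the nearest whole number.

Δlat = 67.20555866 − 67.20556 = -0.00000134°; Δlon = 154.78296229 − 154.78296 = +0.00000229°.
N–S: -0.00000134° × 111320 m/° = -0.149169 m.
East–west at this latitude: 0.00000229° × 111320 × cos 67.2056° ≈ 0.00000229 × 43128.3 = 0.0987638 m.
Hypotenuse of the two orthogonal shifts: √(0.149169² + 0.0987638²) = 0.178901 m.
That is 0.178901 m = 17.89 cm.

18 cm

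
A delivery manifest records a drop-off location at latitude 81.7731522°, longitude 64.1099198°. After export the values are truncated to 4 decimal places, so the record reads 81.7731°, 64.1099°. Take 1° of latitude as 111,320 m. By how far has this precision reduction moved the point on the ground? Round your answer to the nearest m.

The latitude changed by +0.0000522° and the longitude by +0.0000198°.
North–south shift: 0.0000522 × 111320 = 5.8109 m.
E–W at 81.7731°: 0.0000198° × 111320 × cos 81.7731° = 0.0000198 × 111320 × 0.1431 ≈ 0.315398 m.
Distance: √(5.8109² + 0.315398²) ≈ 5.81946 m.

6 m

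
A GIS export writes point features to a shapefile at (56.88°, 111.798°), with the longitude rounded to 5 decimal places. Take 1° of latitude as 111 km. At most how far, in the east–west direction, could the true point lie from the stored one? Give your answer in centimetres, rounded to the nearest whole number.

30 centimetres

Rounding to 5 decimal places leaves the longitude within ±5e-06° of the true value.
At latitude 56.88° a degree of longitude spans 111000 m × cos 56.88° = 111000 × 0.5464 ≈ 60649.8 m.
East–west error: 5e-06° × 60649.8 m/° ≈ 0.303249 m.
That is 0.303249 m = 30.325 cm.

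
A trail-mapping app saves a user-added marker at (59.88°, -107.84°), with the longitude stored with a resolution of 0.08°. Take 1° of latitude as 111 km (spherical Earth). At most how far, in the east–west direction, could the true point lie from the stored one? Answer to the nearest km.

2 km

With a 0.08° grid the true value lies within half a step, ±0.08°/2 = ±0.04°, of the stored one.
Parallels shrink by cos φ, so at 59.88° a degree of longitude is 111000 × 0.5018 ≈ 55701.2 m.
So at most 0.04° × 55701.2 ≈ 2228.05 m east–west.
That is 2228.05 m = 2.228 km.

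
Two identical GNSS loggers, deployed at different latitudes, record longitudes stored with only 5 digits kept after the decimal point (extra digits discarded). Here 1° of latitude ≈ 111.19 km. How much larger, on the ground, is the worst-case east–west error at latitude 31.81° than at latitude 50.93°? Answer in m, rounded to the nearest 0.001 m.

Truncating at 5 decimal places can drop up to a full unit in the last place, so the longitude may be off by as much as 1e-05°.
Error at 31.81° = 1e-05° × 111190 × cos 31.81° ≈ 1.1119 × 0.8498 = 0.94489 m.
Error at 50.93° = 1e-05° × 111190 × cos 50.93° ≈ 1.1119 × 0.6303 = 0.7008 m.
Difference: 0.94489 − 0.7008 = 0.2441 m.

0.244 m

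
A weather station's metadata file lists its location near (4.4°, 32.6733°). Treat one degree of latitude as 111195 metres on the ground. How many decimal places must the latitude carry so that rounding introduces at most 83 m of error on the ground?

3

One degree of latitude covers 111195 m.
With N decimal places the half-ulp bound is 0.5·10⁻ᴺ°, or 0.5·10⁻ᴺ × 111195 m on the ground.
Need 0.5 × 111195 × 10⁻ᴺ ≤ 83 → 10⁻ᴺ ≤ 1.493e-03, so N ≥ 2.83.
At 2 places the error can reach 556 m, but 3 places keeps it to 55.6 m.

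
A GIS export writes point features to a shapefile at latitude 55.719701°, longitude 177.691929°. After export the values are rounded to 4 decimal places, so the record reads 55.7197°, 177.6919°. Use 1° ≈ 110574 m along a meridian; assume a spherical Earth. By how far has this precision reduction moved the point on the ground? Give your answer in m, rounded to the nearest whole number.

The latitude changed by +0.000001° and the longitude by +0.000029°.
North–south shift: 0.000001 × 110574 = 0.110574 m.
E–W at 55.7197°: 0.000029° × 110574 × cos 55.7197° = 0.000029 × 110574 × 0.5632 ≈ 1.80612 m.
Combined displacement = (0.110574² + 1.80612²)^½ ≈ 1.8095 m.

2 m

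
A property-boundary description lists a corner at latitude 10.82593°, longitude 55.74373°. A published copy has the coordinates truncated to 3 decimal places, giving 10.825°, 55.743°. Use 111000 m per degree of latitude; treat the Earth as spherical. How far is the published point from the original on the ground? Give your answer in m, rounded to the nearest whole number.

130 m

The latitude changed by +0.00093° and the longitude by +0.00073°.
North–south shift: 0.00093 × 111000 = 103.23 m.
E–W at 10.825°: 0.00073° × 111000 × cos 10.825° = 0.00073 × 111000 × 0.9822 ≈ 79.5881 m.
Distance: √(103.23² + 79.5881²) ≈ 130.348 m.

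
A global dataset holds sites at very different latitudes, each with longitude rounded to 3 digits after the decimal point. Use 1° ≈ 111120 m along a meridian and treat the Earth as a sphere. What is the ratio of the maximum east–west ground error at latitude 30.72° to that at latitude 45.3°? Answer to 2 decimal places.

1.22

Rounding to 3 decimal places leaves the longitude within ±0.0005° of the true value.
At 30.72°: 0.0005° × 111120 × cos 30.72° = 0.0005 × 111120 × 0.8597 ≈ 47.763 m.
Error at 45.3° = 0.0005° × 111120 × cos 45.3° ≈ 55.56 × 0.7034 = 39.081 m.
Ratio: 47.763 / 39.081 = cos 30.72° / cos 45.3° ≈ 1.2222.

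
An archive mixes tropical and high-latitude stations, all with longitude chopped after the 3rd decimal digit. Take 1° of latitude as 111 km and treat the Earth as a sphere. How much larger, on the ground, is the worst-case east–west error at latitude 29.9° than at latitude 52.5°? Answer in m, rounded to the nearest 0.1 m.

Truncating at 3 decimal places can drop up to a full unit in the last place, so the longitude may be off by as much as 0.001°.
At 29.9°: 0.001° × 111000 × cos 29.9° = 0.001 × 111000 × 0.8669 ≈ 96.226 m.
At 52.5°: 0.001° × 111000 × cos 52.5° = 0.001 × 111000 × 0.6088 ≈ 67.573 m.
So the lower-latitude error exceeds the higher by 96.226 − 67.573 = 28.653 m.

28.7 m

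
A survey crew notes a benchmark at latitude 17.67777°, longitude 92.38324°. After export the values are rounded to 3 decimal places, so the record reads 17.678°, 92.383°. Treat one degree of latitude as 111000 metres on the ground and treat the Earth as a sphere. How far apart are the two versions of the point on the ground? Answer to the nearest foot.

118 feet

Δlat = 17.67777 − 17.678 = -0.00023°; Δlon = 92.38324 − 92.383 = +0.00024°.
N–S: -0.00023° × 111000 m/° = -25.53 m.
East–west at this latitude: 0.00024° × 111000 × cos 17.678° ≈ 0.00024 × 105758 = 25.382 m.
Distance: √(25.53² + 25.382²) ≈ 36.0004 m.
In feet: 36.0004 m ÷ 0.3048 ≈ 118.11 ft.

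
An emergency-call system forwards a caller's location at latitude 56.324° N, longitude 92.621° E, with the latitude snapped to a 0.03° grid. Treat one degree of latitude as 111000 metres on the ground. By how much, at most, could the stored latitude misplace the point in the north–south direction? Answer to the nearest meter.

With a 0.03° grid the true value lies within half a step, ±0.03°/2 = ±0.015°, of the stored one.
North–south distance: 0.015° × 111000 m/° = 1665 m.

1665 meters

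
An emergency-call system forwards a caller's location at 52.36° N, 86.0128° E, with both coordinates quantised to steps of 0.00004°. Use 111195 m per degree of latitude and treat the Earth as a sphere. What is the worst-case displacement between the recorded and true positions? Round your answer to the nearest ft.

With a 0.00004° grid the true value lies within half a step, ±0.00004°/2 = ±2e-05°, of the stored one.
North–south component: 2e-05° × 111195 = 2.2239 m.
E–W at 52.36°: 2e-05° × 111195 × cos 52.36° = 2e-05 × 111195 × 0.6107 ≈ 1.35813 m.
Combining orthogonally: (2.2239² + 1.35813²)^½ ≈ 2.60581 m.
In feet: 2.60581 m ÷ 0.3048 ≈ 8.5492 ft.

9 ft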